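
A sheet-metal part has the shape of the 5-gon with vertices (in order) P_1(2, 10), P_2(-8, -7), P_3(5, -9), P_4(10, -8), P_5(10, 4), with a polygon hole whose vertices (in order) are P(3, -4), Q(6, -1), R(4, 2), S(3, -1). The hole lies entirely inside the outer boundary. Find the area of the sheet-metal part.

208.5

Outer boundary:
Σ = (66) + (107) + (50) + (120) + (92) = 435
Area = |Σ|/2 = 217.5.
Hole:
Σ = (21) + (16) + (-10) + (-9) = 18
Area = |Σ|/2 = 9.
Net area = 217.5 − 9 = 208.5.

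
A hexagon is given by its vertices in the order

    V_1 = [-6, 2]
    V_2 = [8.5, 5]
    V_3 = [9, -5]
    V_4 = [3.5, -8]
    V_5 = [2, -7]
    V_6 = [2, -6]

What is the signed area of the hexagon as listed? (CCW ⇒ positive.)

-113.75

Σ = (-47) + (-87.5) + (-54.5) + (-8.5) + (2) + (-32) = -227.5
Signed area = Σ/2 = -113.75 (negative ⇒ clockwise traversal).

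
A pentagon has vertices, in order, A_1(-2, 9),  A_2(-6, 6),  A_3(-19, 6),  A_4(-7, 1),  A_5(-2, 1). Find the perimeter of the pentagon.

|A_1A_2| = √((-4)² + (-3)²) = √25 = 5
|A_2A_3| = √((-13)² + (0)²) = √169 = 13
|A_3A_4| = √((12)² + (-5)²) = √169 = 13
|A_4A_5| = √((5)² + (0)²) = √25 = 5
|A_5A_1| = √((0)² + (8)²) = √64 = 8
Perimeter = 5 + 13 + 13 + 5 + 8 = 44.

44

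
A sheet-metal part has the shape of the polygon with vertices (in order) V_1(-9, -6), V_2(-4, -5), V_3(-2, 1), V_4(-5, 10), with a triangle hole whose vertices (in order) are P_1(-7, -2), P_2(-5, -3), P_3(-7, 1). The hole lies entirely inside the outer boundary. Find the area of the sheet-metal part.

Outer boundary:
V_1→V_2: (-9)(-5) − (-4)(-6) = 21
V_2→V_3: (-4)(1) − (-2)(-5) = -14
V_3→V_4: (-2)(10) − (-5)(1) = -15
V_4→V_1: (-5)(-6) − (-9)(10) = 120
Σ = 112
Area = |Σ|/2 = 56.
Hole:
Apply the shoelace formula: 2A = Σ (x_i·y_{i+1} − x_{i+1}·y_i), indices taken mod 3.
Σ = (11) + (-26) + (21) = 6
Area = |Σ|/2 = 3.
Net area = 56 − 3 = 53.

53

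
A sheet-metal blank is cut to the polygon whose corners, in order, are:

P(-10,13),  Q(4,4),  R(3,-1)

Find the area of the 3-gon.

Apply the shoelace (surveyor's) formula: 2A = Σ (x_i·y_{i+1} − x_{i+1}·y_i), indices taken mod 3.
Σ = (-92) + (-16) + (29) = -79
Area = |Σ|/2 = 39.5.

39.5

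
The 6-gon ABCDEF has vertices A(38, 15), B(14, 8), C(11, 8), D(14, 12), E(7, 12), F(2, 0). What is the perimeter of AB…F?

|AB| = √((-24)² + (-7)²) = √625 = 25
|BC| = √((-3)² + (0)²) = √9 = 3
|CD| = √((3)² + (4)²) = √25 = 5
|DE| = √((-7)² + (0)²) = √49 = 7
|EF| = √((-5)² + (-12)²) = √169 = 13
|FA| = √((36)² + (15)²) = √1521 = 39
Perimeter = 25 + 3 + 5 + 7 + 13 + 39 = 92.

92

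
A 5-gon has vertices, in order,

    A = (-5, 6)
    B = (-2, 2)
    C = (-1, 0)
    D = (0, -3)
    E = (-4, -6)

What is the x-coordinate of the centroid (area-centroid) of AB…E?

Apply Gauss's area formula. First the cross-terms c_i = x_i·y_{i+1} − x_{i+1}·y_i:
  2, 2, 3, -12, -54  ⇒  2A = -59, A = -29.5.
Then Σ (x_i + x_{i+1})·c_i = 511, so x̄ = 511 / (6·(-29.5)) = -511/177.

-511/177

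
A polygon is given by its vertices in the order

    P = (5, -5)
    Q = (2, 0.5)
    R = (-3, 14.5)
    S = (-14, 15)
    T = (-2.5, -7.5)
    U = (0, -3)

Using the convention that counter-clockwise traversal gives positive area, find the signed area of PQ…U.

P→Q: (5)(0.5) − (2)(-5) = 12.5
Q→R: (2)(14.5) − (-3)(0.5) = 30.5
R→S: (-3)(15) − (-14)(14.5) = 158
S→T: (-14)(-7.5) − (-2.5)(15) = 142.5
T→U: (-2.5)(-3) − (0)(-7.5) = 7.5
U→P: (0)(-5) − (5)(-3) = 15
Σ = 366
Signed area = Σ/2 = 183 (positive ⇒ counter-clockwise traversal).

183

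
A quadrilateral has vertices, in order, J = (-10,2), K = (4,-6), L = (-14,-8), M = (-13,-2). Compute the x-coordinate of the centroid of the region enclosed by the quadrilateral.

Apply Gauss's area formula. First the cross-terms c_i = x_i·y_{i+1} − x_{i+1}·y_i:
  52, -116, -76, -46  ⇒  2A = -186, A = -93.
Then Σ (x_i + x_{i+1})·c_i = 3958, so x̄ = 3958 / (6·(-93)) = -1979/279.

-1979/279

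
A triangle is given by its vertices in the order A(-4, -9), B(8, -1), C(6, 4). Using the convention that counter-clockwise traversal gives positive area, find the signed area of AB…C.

A→B: (-4)(-1) − (8)(-9) = 76
B→C: (8)(4) − (6)(-1) = 38
C→A: (6)(-9) − (-4)(4) = -38
Σ = 76
Signed area = Σ/2 = 38 (positive ⇒ counter-clockwise traversal).

38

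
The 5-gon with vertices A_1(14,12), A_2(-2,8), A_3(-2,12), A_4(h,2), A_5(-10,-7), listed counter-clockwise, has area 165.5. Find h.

-11

Write out the shoelace sum; only the two edges meeting at A_4 involve h:
2·Area = [((-2)·2 − h·12) + (h·(-7) − (-10)·2)] + 106
       = -19·h + 122 = 331
⇒ h = -11.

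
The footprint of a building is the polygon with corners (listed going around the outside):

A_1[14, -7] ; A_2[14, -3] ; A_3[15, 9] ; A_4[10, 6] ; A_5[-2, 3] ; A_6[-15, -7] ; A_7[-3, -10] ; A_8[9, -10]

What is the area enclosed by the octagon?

327

Apply the shoelace formula: 2A = Σ (x_i·y_{i+1} − x_{i+1}·y_i), indices taken mod 8.
Σ = (56) + (171) + (0) + (42) + (59) + (129) + (120) + (77) = 654
Area = |Σ|/2 = 327.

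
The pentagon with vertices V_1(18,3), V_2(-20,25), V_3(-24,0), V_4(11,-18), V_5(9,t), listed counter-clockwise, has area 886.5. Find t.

The doubled signed area Σ (x_i y_{i+1} − x_{i+1} y_i) is linear in t.
With t=0 it equals 1731; the coefficient of t is -7 (from the two edges through V_5).
So -7·t + 1731 = 2·886.5 = 1773 ⇒ t = -6.

-6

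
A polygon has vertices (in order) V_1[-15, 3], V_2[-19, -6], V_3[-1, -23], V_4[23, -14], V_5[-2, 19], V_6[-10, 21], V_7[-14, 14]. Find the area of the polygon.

Apply the surveyor's formula: 2A = Σ (x_i·y_{i+1} − x_{i+1}·y_i), indices taken mod 7.
Σ = (147) + (431) + (543) + (409) + (148) + (154) + (168) = 2000
Area = |Σ|/2 = 1000.

1000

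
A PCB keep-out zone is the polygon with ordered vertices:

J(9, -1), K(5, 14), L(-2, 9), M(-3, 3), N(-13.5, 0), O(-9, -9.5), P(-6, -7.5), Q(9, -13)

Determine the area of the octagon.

Apply Gauss's area formula: 2A = Σ (x_i·y_{i+1} − x_{i+1}·y_i), indices taken mod 8.
Σ = (131) + (73) + (21) + (40.5) + (128.25) + (10.5) + (145.5) + (108) = 657.75
Area = |Σ|/2 = 328.875.

328.875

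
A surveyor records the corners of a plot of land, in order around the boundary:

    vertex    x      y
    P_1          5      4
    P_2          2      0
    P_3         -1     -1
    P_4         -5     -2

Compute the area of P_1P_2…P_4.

11.5

Cross-terms: -8, -2, -3, -10  ⇒  Σ = -23
Area = |Σ|/2 = 11.5.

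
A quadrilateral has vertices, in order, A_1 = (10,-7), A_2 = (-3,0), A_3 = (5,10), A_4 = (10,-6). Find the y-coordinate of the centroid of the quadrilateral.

Apply Gauss's area formula. First the cross-terms c_i = x_i·y_{i+1} − x_{i+1}·y_i:
  -21, -30, -130, -10  ⇒  2A = -191, A = -95.5.
Then Σ (y_i + y_{i+1})·c_i = -543, so ȳ = -543 / (6·(-95.5)) = 181/191.

181/191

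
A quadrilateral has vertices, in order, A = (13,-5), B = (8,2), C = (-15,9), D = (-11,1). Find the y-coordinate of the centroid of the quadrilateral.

Apply the surveyor's formula. First the cross-terms c_i = x_i·y_{i+1} − x_{i+1}·y_i:
  66, 102, 84, 42  ⇒  2A = 294, A = 147.
Then Σ (y_i + y_{i+1})·c_i = 1596, so ȳ = 1596 / (6·147) = 38/21.

38/21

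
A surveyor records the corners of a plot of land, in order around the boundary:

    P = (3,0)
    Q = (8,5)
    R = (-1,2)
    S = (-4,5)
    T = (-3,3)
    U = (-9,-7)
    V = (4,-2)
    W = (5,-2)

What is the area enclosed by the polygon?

Apply Gauss's area formula: 2A = Σ (x_i·y_{i+1} − x_{i+1}·y_i), indices taken mod 8.
Σ = (15) + (21) + (3) + (3) + (48) + (46) + (2) + (6) = 144
Area = |Σ|/2 = 72.

72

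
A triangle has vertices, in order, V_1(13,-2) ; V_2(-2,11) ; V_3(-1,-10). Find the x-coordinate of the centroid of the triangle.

10/3

Apply the shoelace formula. First the cross-terms c_i = x_i·y_{i+1} − x_{i+1}·y_i:
  139, 31, 132  ⇒  2A = 302, A = 151.
Then Σ (x_i + x_{i+1})·c_i = 3020, so x̄ = 3020 / (6·151) = 10/3.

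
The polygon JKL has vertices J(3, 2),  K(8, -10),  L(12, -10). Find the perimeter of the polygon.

|JK| = √((5)² + (-12)²) = √169 = 13
|KL| = √((4)² + (0)²) = √16 = 4
|LJ| = √((-9)² + (12)²) = √225 = 15
Perimeter = 13 + 4 + 15 = 32.

32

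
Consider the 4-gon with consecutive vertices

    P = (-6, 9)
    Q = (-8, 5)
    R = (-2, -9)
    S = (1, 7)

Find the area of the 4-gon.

Apply the surveyor's formula: 2A = Σ (x_i·y_{i+1} − x_{i+1}·y_i), indices taken mod 4.
P→Q: (-6)(5) − (-8)(9) = 42
Q→R: (-8)(-9) − (-2)(5) = 82
R→S: (-2)(7) − (1)(-9) = -5
S→P: (1)(9) − (-6)(7) = 51
Σ = 170
Area = |Σ|/2 = 85.

85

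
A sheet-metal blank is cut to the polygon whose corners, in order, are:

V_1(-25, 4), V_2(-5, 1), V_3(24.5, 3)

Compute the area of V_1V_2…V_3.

Apply the shoelace (surveyor's) formula: 2A = Σ (x_i·y_{i+1} − x_{i+1}·y_i), indices taken mod 3.
V_1→V_2: (-25)(1) − (-5)(4) = -5
V_2→V_3: (-5)(3) − (24.5)(1) = -39.5
V_3→V_1: (24.5)(4) − (-25)(3) = 173
Σ = 128.5
Area = |Σ|/2 = 64.25.

64.25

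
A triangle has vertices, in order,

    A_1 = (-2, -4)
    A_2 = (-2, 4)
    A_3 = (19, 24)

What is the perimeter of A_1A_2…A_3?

|A_1A_2| = √((0)² + (8)²) = √64 = 8
|A_2A_3| = √((21)² + (20)²) = √841 = 29
|A_3A_1| = √((-21)² + (-28)²) = √1225 = 35
Perimeter = 8 + 29 + 35 = 72.

72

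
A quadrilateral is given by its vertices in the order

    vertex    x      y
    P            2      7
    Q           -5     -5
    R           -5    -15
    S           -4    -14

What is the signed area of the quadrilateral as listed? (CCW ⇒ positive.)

Apply the surveyor's formula: 2A = Σ (x_i·y_{i+1} − x_{i+1}·y_i), indices taken mod 4.
P→Q: (2)(-5) − (-5)(7) = 25
Q→R: (-5)(-15) − (-5)(-5) = 50
R→S: (-5)(-14) − (-4)(-15) = 10
S→P: (-4)(7) − (2)(-14) = 0
Σ = 85
Signed area = Σ/2 = 42.5 (positive ⇒ counter-clockwise traversal).

42.5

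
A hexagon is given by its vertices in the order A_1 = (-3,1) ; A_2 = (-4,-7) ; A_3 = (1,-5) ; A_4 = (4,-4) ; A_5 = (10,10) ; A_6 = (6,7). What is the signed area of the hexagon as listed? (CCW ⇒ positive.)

92.5

Apply the surveyor's formula: 2A = Σ (x_i·y_{i+1} − x_{i+1}·y_i), indices taken mod 6.
Σ = (25) + (27) + (16) + (80) + (10) + (27) = 185
Signed area = Σ/2 = 92.5 (positive ⇒ counter-clockwise traversal).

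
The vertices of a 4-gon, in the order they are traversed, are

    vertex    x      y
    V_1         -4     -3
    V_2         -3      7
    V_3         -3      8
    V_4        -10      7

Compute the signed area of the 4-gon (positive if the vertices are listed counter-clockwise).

38.5

Σ = (-37) + (-3) + (59) + (58) = 77
Signed area = Σ/2 = 38.5 (positive ⇒ counter-clockwise traversal).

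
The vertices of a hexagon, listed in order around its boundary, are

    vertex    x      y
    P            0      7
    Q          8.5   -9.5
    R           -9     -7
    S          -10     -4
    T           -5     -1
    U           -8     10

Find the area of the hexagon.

181.25

Apply the surveyor's formula: 2A = Σ (x_i·y_{i+1} − x_{i+1}·y_i), indices taken mod 6.
Σ = (-59.5) + (-145) + (-34) + (-10) + (-58) + (-56) = -362.5
Area = |Σ|/2 = 181.25.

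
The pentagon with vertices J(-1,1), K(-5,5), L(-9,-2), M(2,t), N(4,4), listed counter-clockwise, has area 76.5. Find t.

Write out the shoelace sum; only the two edges meeting at M involve t:
2·Area = [((-9)·t − 2·(-2)) + (2·4 − 4·t)] + 63
       = -13·t + 75 = 153
⇒ t = -6.

-6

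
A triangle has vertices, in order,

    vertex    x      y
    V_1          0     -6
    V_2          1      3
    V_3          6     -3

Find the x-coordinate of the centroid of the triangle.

7/3

Apply the surveyor's formula. First the cross-terms c_i = x_i·y_{i+1} − x_{i+1}·y_i:
  6, -21, -36  ⇒  2A = -51, A = -25.5.
Then Σ (x_i + x_{i+1})·c_i = -357, so x̄ = -357 / (6·(-25.5)) = 7/3.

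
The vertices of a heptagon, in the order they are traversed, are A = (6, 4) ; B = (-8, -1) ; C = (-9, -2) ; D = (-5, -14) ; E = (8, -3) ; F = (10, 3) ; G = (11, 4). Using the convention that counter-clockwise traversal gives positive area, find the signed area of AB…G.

178.5

Σ = (26) + (7) + (116) + (127) + (54) + (7) + (20) = 357
Signed area = Σ/2 = 178.5 (positive ⇒ counter-clockwise traversal).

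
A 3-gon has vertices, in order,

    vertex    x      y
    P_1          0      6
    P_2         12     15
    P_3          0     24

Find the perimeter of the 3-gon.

|P_1P_2| = √((12)² + (9)²) = √225 = 15
|P_2P_3| = √((-12)² + (9)²) = √225 = 15
|P_3P_1| = √((0)² + (-18)²) = √324 = 18
Perimeter = 15 + 15 + 18 = 48.

48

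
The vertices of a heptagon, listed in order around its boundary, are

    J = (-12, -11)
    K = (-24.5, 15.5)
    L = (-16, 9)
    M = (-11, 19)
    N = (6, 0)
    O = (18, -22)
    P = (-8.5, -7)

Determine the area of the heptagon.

Apply the shoelace formula: 2A = Σ (x_i·y_{i+1} − x_{i+1}·y_i), indices taken mod 7.
J→K: (-12)(15.5) − (-24.5)(-11) = -455.5
K→L: (-24.5)(9) − (-16)(15.5) = 27.5
L→M: (-16)(19) − (-11)(9) = -205
M→N: (-11)(0) − (6)(19) = -114
N→O: (6)(-22) − (18)(0) = -132
O→P: (18)(-7) − (-8.5)(-22) = -313
P→J: (-8.5)(-11) − (-12)(-7) = 9.5
Σ = -1182.5
Area = |Σ|/2 = 591.25.

591.25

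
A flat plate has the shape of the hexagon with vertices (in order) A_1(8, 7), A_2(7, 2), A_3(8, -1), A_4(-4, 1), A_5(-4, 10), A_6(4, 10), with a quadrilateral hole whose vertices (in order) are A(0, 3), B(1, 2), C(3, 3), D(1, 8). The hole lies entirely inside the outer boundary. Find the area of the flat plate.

101

Outer boundary:
Apply the shoelace (surveyor's) formula: 2A = Σ (x_i·y_{i+1} − x_{i+1}·y_i), indices taken mod 6.
Σ = (-33) + (-23) + (4) + (-36) + (-80) + (-52) = -220
Area = |Σ|/2 = 110.
Hole:
Apply the surveyor's formula: 2A = Σ (x_i·y_{i+1} − x_{i+1}·y_i), indices taken mod 4.
Σ = (-3) + (-3) + (21) + (3) = 18
Area = |Σ|/2 = 9.
Net area = 110 − 9 = 101.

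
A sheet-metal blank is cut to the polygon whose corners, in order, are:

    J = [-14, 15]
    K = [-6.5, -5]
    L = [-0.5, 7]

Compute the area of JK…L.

105

J→K: (-14)(-5) − (-6.5)(15) = 167.5
K→L: (-6.5)(7) − (-0.5)(-5) = -48
L→J: (-0.5)(15) − (-14)(7) = 90.5
Σ = 210
Area = |Σ|/2 = 105.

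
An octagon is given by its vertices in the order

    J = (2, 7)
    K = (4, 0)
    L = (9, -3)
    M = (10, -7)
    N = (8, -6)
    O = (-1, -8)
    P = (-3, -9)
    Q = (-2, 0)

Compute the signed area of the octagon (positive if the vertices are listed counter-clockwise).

Σ = (-28) + (-12) + (-33) + (-4) + (-70) + (-15) + (-18) + (-14) = -194
Signed area = Σ/2 = -97 (negative ⇒ clockwise traversal).

-97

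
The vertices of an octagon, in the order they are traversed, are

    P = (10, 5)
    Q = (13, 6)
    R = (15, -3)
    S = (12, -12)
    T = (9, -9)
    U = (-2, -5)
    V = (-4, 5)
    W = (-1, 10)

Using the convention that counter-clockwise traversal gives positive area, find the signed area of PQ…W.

Cross-terms: -5, -129, -144, 0, -63, -30, -35, -105  ⇒  Σ = -511
Signed area = Σ/2 = -255.5 (negative ⇒ clockwise traversal).

-255.5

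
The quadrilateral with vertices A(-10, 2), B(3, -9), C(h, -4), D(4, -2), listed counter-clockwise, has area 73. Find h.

Write out the shoelace sum; only the two edges meeting at C involve h:
2·Area = [(3·(-4) − h·(-9)) + (h·(-2) − 4·(-4))] + 72
       = 7·h + 76 = 146
⇒ h = 10.

10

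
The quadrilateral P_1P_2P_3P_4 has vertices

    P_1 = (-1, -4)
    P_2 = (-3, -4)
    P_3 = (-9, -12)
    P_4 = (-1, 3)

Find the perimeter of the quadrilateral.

36

|P_1P_2| = √((-2)² + (0)²) = √4 = 2
|P_2P_3| = √((-6)² + (-8)²) = √100 = 10
|P_3P_4| = √((8)² + (15)²) = √289 = 17
|P_4P_1| = √((0)² + (-7)²) = √49 = 7
Perimeter = 2 + 10 + 17 + 7 = 36.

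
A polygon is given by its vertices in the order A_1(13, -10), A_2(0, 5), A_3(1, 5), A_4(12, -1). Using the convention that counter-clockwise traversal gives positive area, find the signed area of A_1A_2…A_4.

-54

Apply the surveyor's formula: 2A = Σ (x_i·y_{i+1} − x_{i+1}·y_i), indices taken mod 4.
Cross-terms: 65, -5, -61, -107  ⇒  Σ = -108
Signed area = Σ/2 = -54 (negative ⇒ clockwise traversal).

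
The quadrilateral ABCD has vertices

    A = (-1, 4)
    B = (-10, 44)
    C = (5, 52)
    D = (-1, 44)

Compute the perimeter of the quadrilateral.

|AB| = √((-9)² + (40)²) = √1681 = 41
|BC| = √((15)² + (8)²) = √289 = 17
|CD| = √((-6)² + (-8)²) = √100 = 10
|DA| = √((0)² + (-40)²) = √1600 = 40
Perimeter = 41 + 17 + 10 + 40 = 108.

108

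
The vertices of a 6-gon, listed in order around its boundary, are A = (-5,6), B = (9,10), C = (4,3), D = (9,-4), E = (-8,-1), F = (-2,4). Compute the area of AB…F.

Apply the shoelace formula: 2A = Σ (x_i·y_{i+1} − x_{i+1}·y_i), indices taken mod 6.
Σ = (-104) + (-13) + (-43) + (-41) + (-34) + (8) = -227
Area = |Σ|/2 = 113.5.

113.5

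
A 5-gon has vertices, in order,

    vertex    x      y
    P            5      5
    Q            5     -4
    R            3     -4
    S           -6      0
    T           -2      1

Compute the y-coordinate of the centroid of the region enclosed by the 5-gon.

Apply the shoelace formula. First the cross-terms c_i = x_i·y_{i+1} − x_{i+1}·y_i:
  -45, -8, -24, -6, -15  ⇒  2A = -98, A = -49.
Then Σ (y_i + y_{i+1})·c_i = 19, so ȳ = 19 / (6·(-49)) = -19/294.

-19/294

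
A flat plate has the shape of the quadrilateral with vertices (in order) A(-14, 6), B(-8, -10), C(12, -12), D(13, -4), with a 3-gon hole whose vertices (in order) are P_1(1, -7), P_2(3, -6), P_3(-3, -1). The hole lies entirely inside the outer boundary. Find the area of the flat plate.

Outer boundary:
Apply the surveyor's formula: 2A = Σ (x_i·y_{i+1} − x_{i+1}·y_i), indices taken mod 4.
Cross-terms: 188, 216, 108, 22  ⇒  Σ = 534
Area = |Σ|/2 = 267.
Hole:
Σ = (15) + (-21) + (22) = 16
Area = |Σ|/2 = 8.
Net area = 267 − 8 = 259.

259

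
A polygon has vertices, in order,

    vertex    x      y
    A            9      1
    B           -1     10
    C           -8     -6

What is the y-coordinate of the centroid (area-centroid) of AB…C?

5/3

Apply the surveyor's formula. First the cross-terms c_i = x_i·y_{i+1} − x_{i+1}·y_i:
  91, 86, 46  ⇒  2A = 223, A = 111.5.
Then Σ (y_i + y_{i+1})·c_i = 1115, so ȳ = 1115 / (6·111.5) = 5/3.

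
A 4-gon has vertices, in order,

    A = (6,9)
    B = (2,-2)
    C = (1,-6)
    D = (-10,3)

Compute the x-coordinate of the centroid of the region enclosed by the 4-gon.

-45/41

Apply the shoelace (surveyor's) formula. First the cross-terms c_i = x_i·y_{i+1} − x_{i+1}·y_i:
  -30, -10, -57, -108  ⇒  2A = -205, A = -102.5.
Then Σ (x_i + x_{i+1})·c_i = 675, so x̄ = 675 / (6·(-102.5)) = -45/41.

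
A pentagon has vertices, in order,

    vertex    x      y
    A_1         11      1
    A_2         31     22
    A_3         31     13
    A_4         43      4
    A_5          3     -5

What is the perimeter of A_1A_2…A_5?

|A_1A_2| = √((20)² + (21)²) = √841 = 29
|A_2A_3| = √((0)² + (-9)²) = √81 = 9
|A_3A_4| = √((12)² + (-9)²) = √225 = 15
|A_4A_5| = √((-40)² + (-9)²) = √1681 = 41
|A_5A_1| = √((8)² + (6)²) = √100 = 10
Perimeter = 29 + 9 + 15 + 41 + 10 = 104.

104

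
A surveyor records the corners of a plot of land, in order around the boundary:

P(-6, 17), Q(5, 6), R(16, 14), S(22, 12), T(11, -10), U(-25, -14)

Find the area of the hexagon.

764

Apply the shoelace formula: 2A = Σ (x_i·y_{i+1} − x_{i+1}·y_i), indices taken mod 6.
Cross-terms: -121, -26, -116, -352, -404, -509  ⇒  Σ = -1528
Area = |Σ|/2 = 764.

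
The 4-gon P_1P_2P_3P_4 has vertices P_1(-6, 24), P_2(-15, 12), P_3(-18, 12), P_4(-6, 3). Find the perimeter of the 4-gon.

|P_1P_2| = √((-9)² + (-12)²) = √225 = 15
|P_2P_3| = √((-3)² + (0)²) = √9 = 3
|P_3P_4| = √((12)² + (-9)²) = √225 = 15
|P_4P_1| = √((0)² + (21)²) = √441 = 21
Perimeter = 15 + 3 + 15 + 21 = 54.

54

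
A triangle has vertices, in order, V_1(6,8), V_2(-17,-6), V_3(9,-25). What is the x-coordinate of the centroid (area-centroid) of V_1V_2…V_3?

Apply Gauss's area formula. First the cross-terms c_i = x_i·y_{i+1} − x_{i+1}·y_i:
  100, 479, 222  ⇒  2A = 801, A = 400.5.
Then Σ (x_i + x_{i+1})·c_i = -1602, so x̄ = -1602 / (6·400.5) = -2/3.

-2/3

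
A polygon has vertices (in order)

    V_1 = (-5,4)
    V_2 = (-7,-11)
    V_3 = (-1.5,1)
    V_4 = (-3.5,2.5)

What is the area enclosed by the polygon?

Σ = (83) + (-23.5) + (-0.25) + (-1.5) = 57.75
Area = |Σ|/2 = 28.875.

28.875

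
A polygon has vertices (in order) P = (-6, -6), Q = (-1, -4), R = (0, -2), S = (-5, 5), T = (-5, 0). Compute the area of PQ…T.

32.5

Apply the shoelace (surveyor's) formula: 2A = Σ (x_i·y_{i+1} − x_{i+1}·y_i), indices taken mod 5.
Σ = (18) + (2) + (-10) + (25) + (30) = 65
Area = |Σ|/2 = 32.5.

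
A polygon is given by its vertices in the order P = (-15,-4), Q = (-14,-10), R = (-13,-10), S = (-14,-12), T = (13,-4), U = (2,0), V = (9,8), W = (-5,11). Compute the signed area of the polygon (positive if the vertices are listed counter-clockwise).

Apply the shoelace (surveyor's) formula: 2A = Σ (x_i·y_{i+1} − x_{i+1}·y_i), indices taken mod 8.
P→Q: (-15)(-10) − (-14)(-4) = 94
Q→R: (-14)(-10) − (-13)(-10) = 10
R→S: (-13)(-12) − (-14)(-10) = 16
S→T: (-14)(-4) − (13)(-12) = 212
T→U: (13)(0) − (2)(-4) = 8
U→V: (2)(8) − (9)(0) = 16
V→W: (9)(11) − (-5)(8) = 139
W→P: (-5)(-4) − (-15)(11) = 185
Σ = 680
Signed area = Σ/2 = 340 (positive ⇒ counter-clockwise traversal).

340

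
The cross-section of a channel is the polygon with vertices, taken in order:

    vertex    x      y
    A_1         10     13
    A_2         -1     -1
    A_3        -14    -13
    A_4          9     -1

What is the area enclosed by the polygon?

130

Σ = (3) + (-1) + (131) + (127) = 260
Area = |Σ|/2 = 130.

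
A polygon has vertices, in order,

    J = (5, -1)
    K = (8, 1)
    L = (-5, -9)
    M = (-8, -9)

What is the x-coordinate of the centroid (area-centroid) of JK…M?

Apply the surveyor's formula. First the cross-terms c_i = x_i·y_{i+1} − x_{i+1}·y_i:
  13, -67, -27, 53  ⇒  2A = -28, A = -14.
Then Σ (x_i + x_{i+1})·c_i = 160, so x̄ = 160 / (6·(-14)) = -40/21.

-40/21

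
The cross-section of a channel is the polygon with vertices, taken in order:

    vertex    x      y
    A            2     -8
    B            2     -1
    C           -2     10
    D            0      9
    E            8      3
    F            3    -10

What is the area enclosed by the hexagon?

75.5

Apply Gauss's area formula: 2A = Σ (x_i·y_{i+1} − x_{i+1}·y_i), indices taken mod 6.
A→B: (2)(-1) − (2)(-8) = 14
B→C: (2)(10) − (-2)(-1) = 18
C→D: (-2)(9) − (0)(10) = -18
D→E: (0)(3) − (8)(9) = -72
E→F: (8)(-10) − (3)(3) = -89
F→A: (3)(-8) − (2)(-10) = -4
Σ = -151
Area = |Σ|/2 = 75.5.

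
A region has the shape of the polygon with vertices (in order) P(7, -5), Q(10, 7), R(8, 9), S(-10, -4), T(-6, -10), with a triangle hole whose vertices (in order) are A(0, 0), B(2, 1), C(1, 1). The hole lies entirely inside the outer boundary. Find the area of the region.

Outer boundary:
Apply Gauss's area formula: 2A = Σ (x_i·y_{i+1} − x_{i+1}·y_i), indices taken mod 5.
P→Q: (7)(7) − (10)(-5) = 99
Q→R: (10)(9) − (8)(7) = 34
R→S: (8)(-4) − (-10)(9) = 58
S→T: (-10)(-10) − (-6)(-4) = 76
T→P: (-6)(-5) − (7)(-10) = 100
Σ = 367
Area = |Σ|/2 = 183.5.
Hole:
A→B: (0)(1) − (2)(0) = 0
B→C: (2)(1) − (1)(1) = 1
C→A: (1)(0) − (0)(1) = 0
Σ = 1
Area = |Σ|/2 = 0.5.
Net area = 183.5 − 0.5 = 183.

183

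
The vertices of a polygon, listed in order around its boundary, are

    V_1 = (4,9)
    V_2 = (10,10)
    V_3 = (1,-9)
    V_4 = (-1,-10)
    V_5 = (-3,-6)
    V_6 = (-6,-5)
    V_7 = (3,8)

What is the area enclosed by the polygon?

V_1→V_2: (4)(10) − (10)(9) = -50
V_2→V_3: (10)(-9) − (1)(10) = -100
V_3→V_4: (1)(-10) − (-1)(-9) = -19
V_4→V_5: (-1)(-6) − (-3)(-10) = -24
V_5→V_6: (-3)(-5) − (-6)(-6) = -21
V_6→V_7: (-6)(8) − (3)(-5) = -33
V_7→V_1: (3)(9) − (4)(8) = -5
Σ = -252
Area = |Σ|/2 = 126.

126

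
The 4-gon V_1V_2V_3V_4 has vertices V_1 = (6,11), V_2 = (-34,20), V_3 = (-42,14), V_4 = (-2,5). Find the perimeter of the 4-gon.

102

|V_1V_2| = √((-40)² + (9)²) = √1681 = 41
|V_2V_3| = √((-8)² + (-6)²) = √100 = 10
|V_3V_4| = √((40)² + (-9)²) = √1681 = 41
|V_4V_1| = √((8)² + (6)²) = √100 = 10
Perimeter = 41 + 10 + 41 + 10 = 102.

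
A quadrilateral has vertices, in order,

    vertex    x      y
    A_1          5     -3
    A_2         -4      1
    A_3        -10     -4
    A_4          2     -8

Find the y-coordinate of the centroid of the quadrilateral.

Apply the shoelace formula. First the cross-terms c_i = x_i·y_{i+1} − x_{i+1}·y_i:
  -7, 26, 88, 34  ⇒  2A = 141, A = 70.5.
Then Σ (y_i + y_{i+1})·c_i = -1494, so ȳ = -1494 / (6·70.5) = -166/47.

-166/47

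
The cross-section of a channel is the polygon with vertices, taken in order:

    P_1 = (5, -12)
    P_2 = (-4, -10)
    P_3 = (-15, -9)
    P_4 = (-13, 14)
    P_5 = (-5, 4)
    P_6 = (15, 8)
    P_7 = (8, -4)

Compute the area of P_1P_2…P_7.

410.5

Apply the shoelace formula: 2A = Σ (x_i·y_{i+1} − x_{i+1}·y_i), indices taken mod 7.
P_1→P_2: (5)(-10) − (-4)(-12) = -98
P_2→P_3: (-4)(-9) − (-15)(-10) = -114
P_3→P_4: (-15)(14) − (-13)(-9) = -327
P_4→P_5: (-13)(4) − (-5)(14) = 18
P_5→P_6: (-5)(8) − (15)(4) = -100
P_6→P_7: (15)(-4) − (8)(8) = -124
P_7→P_1: (8)(-12) − (5)(-4) = -76
Σ = -821
Area = |Σ|/2 = 410.5.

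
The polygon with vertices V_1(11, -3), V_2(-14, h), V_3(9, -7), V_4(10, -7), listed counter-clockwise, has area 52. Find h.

-3

Write out the shoelace sum; only the two edges meeting at V_2 involve h:
2·Area = [(11·h − (-14)·(-3)) + ((-14)·(-7) − 9·h)] + 54
       = 2·h + 110 = 104
⇒ h = -3.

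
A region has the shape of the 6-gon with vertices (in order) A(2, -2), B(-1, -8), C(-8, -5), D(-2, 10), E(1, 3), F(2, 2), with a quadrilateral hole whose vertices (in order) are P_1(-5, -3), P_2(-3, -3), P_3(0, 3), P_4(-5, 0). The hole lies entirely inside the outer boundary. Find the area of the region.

84

Outer boundary:
Apply the shoelace formula: 2A = Σ (x_i·y_{i+1} − x_{i+1}·y_i), indices taken mod 6.
Cross-terms: -18, -59, -90, -16, -4, -8  ⇒  Σ = -195
Area = |Σ|/2 = 97.5.
Hole:
Apply the surveyor's formula: 2A = Σ (x_i·y_{i+1} − x_{i+1}·y_i), indices taken mod 4.
P_1→P_2: (-5)(-3) − (-3)(-3) = 6
P_2→P_3: (-3)(3) − (0)(-3) = -9
P_3→P_4: (0)(0) − (-5)(3) = 15
P_4→P_1: (-5)(-3) − (-5)(0) = 15
Σ = 27
Area = |Σ|/2 = 13.5.
Net area = 97.5 − 13.5 = 84.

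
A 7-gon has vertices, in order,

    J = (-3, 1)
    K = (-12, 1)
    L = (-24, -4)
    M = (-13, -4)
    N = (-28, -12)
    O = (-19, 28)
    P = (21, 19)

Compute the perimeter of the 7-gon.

162

|JK| = √((-9)² + (0)²) = √81 = 9
|KL| = √((-12)² + (-5)²) = √169 = 13
|LM| = √((11)² + (0)²) = √121 = 11
|MN| = √((-15)² + (-8)²) = √289 = 17
|NO| = √((9)² + (40)²) = √1681 = 41
|OP| = √((40)² + (-9)²) = √1681 = 41
|PJ| = √((-24)² + (-18)²) = √900 = 30
Perimeter = 9 + 13 + 11 + 17 + 41 + 41 + 30 = 162.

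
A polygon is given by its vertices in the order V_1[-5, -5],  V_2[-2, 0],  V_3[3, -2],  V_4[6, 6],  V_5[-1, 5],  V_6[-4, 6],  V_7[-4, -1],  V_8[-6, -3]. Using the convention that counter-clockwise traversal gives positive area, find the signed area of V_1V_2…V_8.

V_1→V_2: (-5)(0) − (-2)(-5) = -10
V_2→V_3: (-2)(-2) − (3)(0) = 4
V_3→V_4: (3)(6) − (6)(-2) = 30
V_4→V_5: (6)(5) − (-1)(6) = 36
V_5→V_6: (-1)(6) − (-4)(5) = 14
V_6→V_7: (-4)(-1) − (-4)(6) = 28
V_7→V_8: (-4)(-3) − (-6)(-1) = 6
V_8→V_1: (-6)(-5) − (-5)(-3) = 15
Σ = 123
Signed area = Σ/2 = 61.5 (positive ⇒ counter-clockwise traversal).

61.5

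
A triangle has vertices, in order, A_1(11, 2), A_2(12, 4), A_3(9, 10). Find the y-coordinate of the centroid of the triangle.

Apply the surveyor's formula. First the cross-terms c_i = x_i·y_{i+1} − x_{i+1}·y_i:
  20, 84, -92  ⇒  2A = 12, A = 6.
Then Σ (y_i + y_{i+1})·c_i = 192, so ȳ = 192 / (6·6) = 16/3.

16/3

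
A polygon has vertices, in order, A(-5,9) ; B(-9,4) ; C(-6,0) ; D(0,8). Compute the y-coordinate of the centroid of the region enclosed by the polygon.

Apply Gauss's area formula. First the cross-terms c_i = x_i·y_{i+1} − x_{i+1}·y_i:
  61, 24, -48, 40  ⇒  2A = 77, A = 38.5.
Then Σ (y_i + y_{i+1})·c_i = 1185, so ȳ = 1185 / (6·38.5) = 395/77.

395/77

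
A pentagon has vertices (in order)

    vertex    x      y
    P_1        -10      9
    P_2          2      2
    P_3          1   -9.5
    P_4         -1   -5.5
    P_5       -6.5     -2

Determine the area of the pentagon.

Σ = (-38) + (-21) + (-15) + (-33.75) + (-78.5) = -186.25
Area = |Σ|/2 = 93.125.

93.125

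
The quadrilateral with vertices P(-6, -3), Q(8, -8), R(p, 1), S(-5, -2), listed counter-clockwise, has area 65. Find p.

The doubled signed area Σ (x_i y_{i+1} − x_{i+1} y_i) is linear in p.
With p=0 it equals 88; the coefficient of p is 6 (from the two edges through R).
So 6·p + 88 = 2·65 = 130 ⇒ p = 7.

7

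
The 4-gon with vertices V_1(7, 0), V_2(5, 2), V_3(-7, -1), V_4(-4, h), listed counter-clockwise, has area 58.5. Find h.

-7

The doubled signed area Σ (x_i y_{i+1} − x_{i+1} y_i) is linear in h.
With h=0 it equals 19; the coefficient of h is -14 (from the two edges through V_4).
So -14·h + 19 = 2·58.5 = 117 ⇒ h = -7.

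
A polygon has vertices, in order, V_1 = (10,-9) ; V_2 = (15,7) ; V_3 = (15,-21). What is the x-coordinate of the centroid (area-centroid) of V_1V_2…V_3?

Apply Gauss's area formula. First the cross-terms c_i = x_i·y_{i+1} − x_{i+1}·y_i:
  205, -420, 75  ⇒  2A = -140, A = -70.
Then Σ (x_i + x_{i+1})·c_i = -5600, so x̄ = -5600 / (6·(-70)) = 40/3.

40/3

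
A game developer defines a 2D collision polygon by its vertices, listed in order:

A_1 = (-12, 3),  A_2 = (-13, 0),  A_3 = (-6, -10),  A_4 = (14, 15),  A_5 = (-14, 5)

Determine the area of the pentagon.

A_1→A_2: (-12)(0) − (-13)(3) = 39
A_2→A_3: (-13)(-10) − (-6)(0) = 130
A_3→A_4: (-6)(15) − (14)(-10) = 50
A_4→A_5: (14)(5) − (-14)(15) = 280
A_5→A_1: (-14)(3) − (-12)(5) = 18
Σ = 517
Area = |Σ|/2 = 258.5.

258.5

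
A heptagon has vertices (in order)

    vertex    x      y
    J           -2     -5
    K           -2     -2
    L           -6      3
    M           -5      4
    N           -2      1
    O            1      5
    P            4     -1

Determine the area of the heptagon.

Apply the shoelace formula: 2A = Σ (x_i·y_{i+1} − x_{i+1}·y_i), indices taken mod 7.
Cross-terms: -6, -18, -9, 3, -11, -21, -22  ⇒  Σ = -84
Area = |Σ|/2 = 42.

42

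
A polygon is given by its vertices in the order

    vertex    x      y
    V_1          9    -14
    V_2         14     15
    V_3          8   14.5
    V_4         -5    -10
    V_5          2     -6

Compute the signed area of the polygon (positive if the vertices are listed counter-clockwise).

V_1→V_2: (9)(15) − (14)(-14) = 331
V_2→V_3: (14)(14.5) − (8)(15) = 83
V_3→V_4: (8)(-10) − (-5)(14.5) = -7.5
V_4→V_5: (-5)(-6) − (2)(-10) = 50
V_5→V_1: (2)(-14) − (9)(-6) = 26
Σ = 482.5
Signed area = Σ/2 = 241.25 (positive ⇒ counter-clockwise traversal).

241.25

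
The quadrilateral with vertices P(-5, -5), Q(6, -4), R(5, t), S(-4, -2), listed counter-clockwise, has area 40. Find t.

1

Write out the shoelace sum; only the two edges meeting at R involve t:
2·Area = [(6·t − 5·(-4)) + (5·(-2) − (-4)·t)] + 60
       = 10·t + 70 = 80
⇒ t = 1.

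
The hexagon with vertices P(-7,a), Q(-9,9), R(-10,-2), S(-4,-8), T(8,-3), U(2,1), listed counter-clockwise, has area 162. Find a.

10

The doubled signed area Σ (x_i y_{i+1} − x_{i+1} y_i) is linear in a.
With a=0 it equals 214; the coefficient of a is 11 (from the two edges through P).
So 11·a + 214 = 2·162 = 324 ⇒ a = 10.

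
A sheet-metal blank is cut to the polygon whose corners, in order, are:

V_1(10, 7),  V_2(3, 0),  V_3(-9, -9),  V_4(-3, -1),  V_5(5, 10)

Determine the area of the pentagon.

Apply the shoelace (surveyor's) formula: 2A = Σ (x_i·y_{i+1} − x_{i+1}·y_i), indices taken mod 5.
V_1→V_2: (10)(0) − (3)(7) = -21
V_2→V_3: (3)(-9) − (-9)(0) = -27
V_3→V_4: (-9)(-1) − (-3)(-9) = -18
V_4→V_5: (-3)(10) − (5)(-1) = -25
V_5→V_1: (5)(7) − (10)(10) = -65
Σ = -156
Area = |Σ|/2 = 78.

78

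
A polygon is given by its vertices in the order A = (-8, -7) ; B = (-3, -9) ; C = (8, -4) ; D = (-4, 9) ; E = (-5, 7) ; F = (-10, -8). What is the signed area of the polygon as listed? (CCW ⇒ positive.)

Cross-terms: 51, 84, 56, 17, 110, 6  ⇒  Σ = 324
Signed area = Σ/2 = 162 (positive ⇒ counter-clockwise traversal).

162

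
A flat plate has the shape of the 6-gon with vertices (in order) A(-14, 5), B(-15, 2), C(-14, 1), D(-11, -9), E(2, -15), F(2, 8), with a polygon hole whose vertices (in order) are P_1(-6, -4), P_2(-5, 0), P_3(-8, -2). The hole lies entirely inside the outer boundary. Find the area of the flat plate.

Outer boundary:
Apply the surveyor's formula: 2A = Σ (x_i·y_{i+1} − x_{i+1}·y_i), indices taken mod 6.
Σ = (47) + (13) + (137) + (183) + (46) + (122) = 548
Area = |Σ|/2 = 274.
Hole:
P_1→P_2: (-6)(0) − (-5)(-4) = -20
P_2→P_3: (-5)(-2) − (-8)(0) = 10
P_3→P_1: (-8)(-4) − (-6)(-2) = 20
Σ = 10
Area = |Σ|/2 = 5.
Net area = 274 − 5 = 269.

269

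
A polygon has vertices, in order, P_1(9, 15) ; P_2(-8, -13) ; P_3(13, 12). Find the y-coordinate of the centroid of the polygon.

Apply the shoelace (surveyor's) formula. First the cross-terms c_i = x_i·y_{i+1} − x_{i+1}·y_i:
  3, 73, 87  ⇒  2A = 163, A = 81.5.
Then Σ (y_i + y_{i+1})·c_i = 2282, so ȳ = 2282 / (6·81.5) = 14/3.

14/3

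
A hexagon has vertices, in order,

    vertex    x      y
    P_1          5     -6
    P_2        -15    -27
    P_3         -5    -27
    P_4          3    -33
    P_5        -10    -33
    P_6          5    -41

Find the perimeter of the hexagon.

|P_1P_2| = √((-20)² + (-21)²) = √841 = 29
|P_2P_3| = √((10)² + (0)²) = √100 = 10
|P_3P_4| = √((8)² + (-6)²) = √100 = 10
|P_4P_5| = √((-13)² + (0)²) = √169 = 13
|P_5P_6| = √((15)² + (-8)²) = √289 = 17
|P_6P_1| = √((0)² + (35)²) = √1225 = 35
Perimeter = 29 + 10 + 10 + 13 + 17 + 35 = 114.

114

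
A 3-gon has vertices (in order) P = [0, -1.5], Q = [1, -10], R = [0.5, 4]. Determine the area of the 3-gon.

P→Q: (0)(-10) − (1)(-1.5) = 1.5
Q→R: (1)(4) − (0.5)(-10) = 9
R→P: (0.5)(-1.5) − (0)(4) = -0.75
Σ = 9.75
Area = |Σ|/2 = 4.875.

4.875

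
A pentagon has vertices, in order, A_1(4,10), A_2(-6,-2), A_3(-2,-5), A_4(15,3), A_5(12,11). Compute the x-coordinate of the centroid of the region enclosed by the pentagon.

Apply Gauss's area formula. First the cross-terms c_i = x_i·y_{i+1} − x_{i+1}·y_i:
  52, 26, 69, 129, 76  ⇒  2A = 352, A = 176.
Then Σ (x_i + x_{i+1})·c_i = 5284, so x̄ = 5284 / (6·176) = 1321/264.

1321/264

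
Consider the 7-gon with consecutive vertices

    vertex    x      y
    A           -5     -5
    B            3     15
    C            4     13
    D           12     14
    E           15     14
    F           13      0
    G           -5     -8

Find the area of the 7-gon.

262

Apply the shoelace formula: 2A = Σ (x_i·y_{i+1} − x_{i+1}·y_i), indices taken mod 7.
A→B: (-5)(15) − (3)(-5) = -60
B→C: (3)(13) − (4)(15) = -21
C→D: (4)(14) − (12)(13) = -100
D→E: (12)(14) − (15)(14) = -42
E→F: (15)(0) − (13)(14) = -182
F→G: (13)(-8) − (-5)(0) = -104
G→A: (-5)(-5) − (-5)(-8) = -15
Σ = -524
Area = |Σ|/2 = 262.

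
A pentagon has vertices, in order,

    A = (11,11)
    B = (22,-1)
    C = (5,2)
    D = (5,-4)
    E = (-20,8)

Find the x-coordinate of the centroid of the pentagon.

659/291

Apply the shoelace formula. First the cross-terms c_i = x_i·y_{i+1} − x_{i+1}·y_i:
  -253, 49, -30, -40, -308  ⇒  2A = -582, A = -291.
Then Σ (x_i + x_{i+1})·c_i = -3954, so x̄ = -3954 / (6·(-291)) = 659/291.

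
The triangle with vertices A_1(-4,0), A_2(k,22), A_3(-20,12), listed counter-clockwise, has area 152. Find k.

Write out the shoelace sum; only the two edges meeting at A_2 involve k:
2·Area = [((-4)·22 − k·0) + (k·12 − (-20)·22)] + 48
       = 12·k + 400 = 304
⇒ k = -8.

-8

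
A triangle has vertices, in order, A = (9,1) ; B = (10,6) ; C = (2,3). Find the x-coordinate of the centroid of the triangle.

Apply the shoelace (surveyor's) formula. First the cross-terms c_i = x_i·y_{i+1} − x_{i+1}·y_i:
  44, 18, -25  ⇒  2A = 37, A = 18.5.
Then Σ (x_i + x_{i+1})·c_i = 777, so x̄ = 777 / (6·18.5) = 7.

7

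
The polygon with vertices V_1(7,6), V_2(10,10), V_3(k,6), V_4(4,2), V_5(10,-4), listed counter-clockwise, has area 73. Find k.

-6

The doubled signed area Σ (x_i y_{i+1} − x_{i+1} y_i) is linear in k.
With k=0 it equals 98; the coefficient of k is -8 (from the two edges through V_3).
So -8·k + 98 = 2·73 = 146 ⇒ k = -6.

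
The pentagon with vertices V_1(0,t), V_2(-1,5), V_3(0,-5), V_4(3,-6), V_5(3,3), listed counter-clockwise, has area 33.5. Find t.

5

Write out the shoelace sum; only the two edges meeting at V_1 involve t:
2·Area = [(3·t − 0·3) + (0·5 − (-1)·t)] + 47
       = 4·t + 47 = 67
⇒ t = 5.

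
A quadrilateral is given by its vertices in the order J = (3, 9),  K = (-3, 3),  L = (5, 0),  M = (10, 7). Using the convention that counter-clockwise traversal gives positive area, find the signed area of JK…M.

62.5

Σ = (36) + (-15) + (35) + (69) = 125
Signed area = Σ/2 = 62.5 (positive ⇒ counter-clockwise traversal).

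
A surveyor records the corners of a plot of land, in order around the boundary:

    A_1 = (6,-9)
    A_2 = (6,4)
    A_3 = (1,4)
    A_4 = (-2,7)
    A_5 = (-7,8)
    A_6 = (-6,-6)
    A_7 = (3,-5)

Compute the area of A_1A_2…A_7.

Apply the surveyor's formula: 2A = Σ (x_i·y_{i+1} − x_{i+1}·y_i), indices taken mod 7.
A_1→A_2: (6)(4) − (6)(-9) = 78
A_2→A_3: (6)(4) − (1)(4) = 20
A_3→A_4: (1)(7) − (-2)(4) = 15
A_4→A_5: (-2)(8) − (-7)(7) = 33
A_5→A_6: (-7)(-6) − (-6)(8) = 90
A_6→A_7: (-6)(-5) − (3)(-6) = 48
A_7→A_1: (3)(-9) − (6)(-5) = 3
Σ = 287
Area = |Σ|/2 = 143.5.

143.5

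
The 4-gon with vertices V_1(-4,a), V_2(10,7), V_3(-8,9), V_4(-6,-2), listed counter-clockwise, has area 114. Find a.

Write out the shoelace sum; only the two edges meeting at V_1 involve a:
2·Area = [((-6)·a − (-4)·(-2)) + ((-4)·7 − 10·a)] + 216
       = -16·a + 180 = 228
⇒ a = -3.

-3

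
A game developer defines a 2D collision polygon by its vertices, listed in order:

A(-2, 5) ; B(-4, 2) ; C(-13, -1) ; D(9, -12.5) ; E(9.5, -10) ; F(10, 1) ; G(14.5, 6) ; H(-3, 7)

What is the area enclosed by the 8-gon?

Apply the shoelace (surveyor's) formula: 2A = Σ (x_i·y_{i+1} − x_{i+1}·y_i), indices taken mod 8.
Cross-terms: 16, 30, 171.5, 28.75, 109.5, 45.5, 119.5, -1  ⇒  Σ = 519.75
Area = |Σ|/2 = 259.875.

259.875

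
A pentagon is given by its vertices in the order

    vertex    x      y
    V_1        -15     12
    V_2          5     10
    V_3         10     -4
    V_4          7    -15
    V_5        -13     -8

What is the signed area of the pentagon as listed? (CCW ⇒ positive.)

-489.5

Cross-terms: -210, -120, -122, -251, -276  ⇒  Σ = -979
Signed area = Σ/2 = -489.5 (negative ⇒ clockwise traversal).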